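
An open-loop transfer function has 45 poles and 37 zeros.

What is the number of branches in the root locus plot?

Root locus has n branches where n = number of poles = 45.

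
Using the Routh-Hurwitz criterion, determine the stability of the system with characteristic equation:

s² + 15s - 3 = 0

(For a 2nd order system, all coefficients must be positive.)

Coefficients: 1, 15, -3. c=-3 not positive, so system is unstable.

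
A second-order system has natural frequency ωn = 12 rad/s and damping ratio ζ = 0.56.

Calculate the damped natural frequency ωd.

ωd = ωn√(1 - ζ²) = 12√(1 - 0.56²) = 9.94 rad/s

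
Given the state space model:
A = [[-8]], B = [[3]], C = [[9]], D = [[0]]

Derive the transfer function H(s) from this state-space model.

(sI - A)⁻¹ = 1/(s + 8). H(s) = 9 × 3/(s + 8) + 0 = 27/(s + 8).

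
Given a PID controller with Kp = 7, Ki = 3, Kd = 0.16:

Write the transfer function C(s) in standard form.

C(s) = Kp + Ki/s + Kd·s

Substituting values: C(s) = 7 + 3/s + 0.16s = (0.16s² + 7s + 3)/s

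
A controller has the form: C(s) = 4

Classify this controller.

This is a Proportional (P) controller.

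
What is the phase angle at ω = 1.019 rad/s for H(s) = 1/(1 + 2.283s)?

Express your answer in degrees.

Phase = -arctan(ωτ) = -arctan(1.019 × 2.283) = -66.7°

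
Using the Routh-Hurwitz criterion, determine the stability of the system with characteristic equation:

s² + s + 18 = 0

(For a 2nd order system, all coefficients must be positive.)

Coefficients: 1, 1, 18. All positive, so system is stable.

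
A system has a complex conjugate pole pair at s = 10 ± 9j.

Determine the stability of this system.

Real part of poles is 10 (> 0, right half-plane). Unstable.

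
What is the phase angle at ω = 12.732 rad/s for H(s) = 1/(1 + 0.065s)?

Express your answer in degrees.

Phase = -arctan(ωτ) = -arctan(12.732 × 0.065) = -39.6°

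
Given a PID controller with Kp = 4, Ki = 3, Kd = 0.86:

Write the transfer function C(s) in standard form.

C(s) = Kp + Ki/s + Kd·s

Substituting values: C(s) = 4 + 3/s + 0.86s = (0.86s² + 4s + 3)/s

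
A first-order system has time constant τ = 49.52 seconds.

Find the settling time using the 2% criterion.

For first-order system, 2% settling time ≈ 4τ = 4 × 49.52 = 198.08 s.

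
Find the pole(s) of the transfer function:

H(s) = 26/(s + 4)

Pole is where denominator = 0: s + 4 = 0, so s = -4.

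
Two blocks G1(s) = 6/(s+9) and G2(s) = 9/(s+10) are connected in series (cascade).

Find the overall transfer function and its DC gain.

Series: multiply transfer functions. G_eq = 6/(s+9) × 9/(s+10) = 54/((s+9)(s+10)). DC gain = 54/(9×10) = 0.6.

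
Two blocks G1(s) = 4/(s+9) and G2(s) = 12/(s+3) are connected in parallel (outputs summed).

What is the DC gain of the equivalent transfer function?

Parallel: G_eq = G1 + G2. DC gain = G1(0) + G2(0) = 4/9 + 12/3 = 0.4444 + 4 = 4.4444.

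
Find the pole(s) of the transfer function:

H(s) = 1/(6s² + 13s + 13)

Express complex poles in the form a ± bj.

Discriminant = 13² - 4×6×13 = 169 - 312 = -143 < 0, so the poles are a complex conjugate pair s = (-13 ± j√143)/(2×6). Real part = -13/(2×6) = -13/12 ≈ -1.0833; imaginary part = ±√143/(2×6) ≈ 0.9965. Poles: s = -1.0833 ± 0.9965j.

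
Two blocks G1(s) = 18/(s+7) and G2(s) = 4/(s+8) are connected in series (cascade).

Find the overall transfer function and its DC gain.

Series: multiply transfer functions. G_eq = 18/(s+7) × 4/(s+8) = 72/((s+7)(s+8)). DC gain = 72/(7×8) = 1.2857.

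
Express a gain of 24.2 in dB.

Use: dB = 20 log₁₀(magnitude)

dB = 20 log₁₀(24.2) = 27.7 dB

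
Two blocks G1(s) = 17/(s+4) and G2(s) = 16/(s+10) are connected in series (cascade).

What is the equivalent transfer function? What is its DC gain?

Series: multiply transfer functions. G_eq = 17/(s+4) × 16/(s+10) = 272/((s+4)(s+10)). DC gain = 272/(4×10) = 6.8.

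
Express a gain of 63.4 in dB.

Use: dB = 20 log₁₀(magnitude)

dB = 20 log₁₀(63.4) = 36.0 dB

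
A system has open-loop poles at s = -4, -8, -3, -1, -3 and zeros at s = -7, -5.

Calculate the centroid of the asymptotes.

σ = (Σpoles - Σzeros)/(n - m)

σ = (Σpoles - Σzeros)/(n - m) = (-19 - (-12))/(5 - 2) = -7/3 = -2.33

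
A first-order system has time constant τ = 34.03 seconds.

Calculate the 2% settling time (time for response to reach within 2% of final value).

For first-order system, 2% settling time ≈ 4τ = 4 × 34.03 = 136.12 s.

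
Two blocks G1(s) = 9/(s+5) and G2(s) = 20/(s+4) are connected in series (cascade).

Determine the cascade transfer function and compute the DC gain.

Series: multiply transfer functions. G_eq = 9/(s+5) × 20/(s+4) = 180/((s+5)(s+4)). DC gain = 180/(5×4) = 9.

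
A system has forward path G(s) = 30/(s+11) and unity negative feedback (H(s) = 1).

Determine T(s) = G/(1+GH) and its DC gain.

T(s) = G/(1+GH) = [30/(s+11)] / [1 + 30/(s+11)] = 30/(s+11+30) = 30/(s+41). DC gain = 30/41 = 0.7317.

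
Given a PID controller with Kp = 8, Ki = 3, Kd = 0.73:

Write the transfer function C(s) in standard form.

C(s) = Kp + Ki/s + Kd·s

Substituting values: C(s) = 8 + 3/s + 0.73s = (0.73s² + 8s + 3)/s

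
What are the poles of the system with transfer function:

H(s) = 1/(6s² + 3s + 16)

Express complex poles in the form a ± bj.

Discriminant = 3² - 4×6×16 = 9 - 384 = -375 < 0, so the poles are a complex conjugate pair s = (-3 ± j√375)/(2×6). Real part = -3/(2×6) = -3/12 = -0.25; imaginary part = ±√375/(2×6) ≈ 1.6137. Poles: s = -0.25 ± 1.6137j.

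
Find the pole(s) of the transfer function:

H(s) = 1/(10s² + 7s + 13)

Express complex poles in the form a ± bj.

Discriminant = 7² - 4×10×13 = 49 - 520 = -471 < 0, so the poles are a complex conjugate pair s = (-7 ± j√471)/(2×10). Real part = -7/(2×10) = -7/20 = -0.35; imaginary part = ±√471/(2×10) ≈ 1.0851. Poles: s = -0.35 ± 1.0851j.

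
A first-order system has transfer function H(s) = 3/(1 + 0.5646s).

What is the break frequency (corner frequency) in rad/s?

Corner frequency = 1/τ = 1/0.5646 = 1.771 rad/s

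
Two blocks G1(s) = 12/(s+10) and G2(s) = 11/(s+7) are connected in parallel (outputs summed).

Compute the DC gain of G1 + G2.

Parallel: G_eq = G1 + G2. DC gain = G1(0) + G2(0) = 12/10 + 11/7 = 1.2 + 1.5714 = 2.7714.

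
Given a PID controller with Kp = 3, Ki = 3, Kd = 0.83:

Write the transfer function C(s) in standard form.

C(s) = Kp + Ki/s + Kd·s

Substituting values: C(s) = 3 + 3/s + 0.83s = (0.83s² + 3s + 3)/s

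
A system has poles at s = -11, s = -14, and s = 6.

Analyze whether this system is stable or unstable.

Pole(s) at s = 6 are not in the left half-plane. System is unstable.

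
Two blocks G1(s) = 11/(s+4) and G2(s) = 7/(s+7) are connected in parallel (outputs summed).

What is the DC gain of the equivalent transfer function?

Parallel: G_eq = G1 + G2. DC gain = G1(0) + G2(0) = 11/4 + 7/7 = 2.75 + 1 = 3.75.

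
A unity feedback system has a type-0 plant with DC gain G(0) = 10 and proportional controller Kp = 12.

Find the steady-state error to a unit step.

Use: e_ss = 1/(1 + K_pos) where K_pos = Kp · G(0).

K_pos = Kp · G(0) = 12 × 10 = 120. e_ss = 1/(1 + 120) = 0.0083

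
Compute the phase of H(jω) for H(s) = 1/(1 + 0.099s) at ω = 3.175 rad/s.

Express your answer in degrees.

Phase = -arctan(ωτ) = -arctan(3.175 × 0.099) = -17.4°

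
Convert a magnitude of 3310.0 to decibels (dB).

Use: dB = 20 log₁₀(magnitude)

dB = 20 log₁₀(3310.0) = 70.4 dB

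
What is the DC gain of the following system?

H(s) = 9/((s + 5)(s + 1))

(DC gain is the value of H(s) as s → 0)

DC gain = H(0) = 9/(5 × 1) = 9/5 = 1.8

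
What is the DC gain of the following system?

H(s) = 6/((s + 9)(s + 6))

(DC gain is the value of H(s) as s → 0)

DC gain = H(0) = 6/(9 × 6) = 6/54 = 0.1111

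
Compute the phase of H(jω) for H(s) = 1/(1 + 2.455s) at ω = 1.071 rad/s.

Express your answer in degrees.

Phase = -arctan(ωτ) = -arctan(1.071 × 2.455) = -69.2°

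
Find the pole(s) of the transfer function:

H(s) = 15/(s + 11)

Pole is where denominator = 0: s + 11 = 0, so s = -11.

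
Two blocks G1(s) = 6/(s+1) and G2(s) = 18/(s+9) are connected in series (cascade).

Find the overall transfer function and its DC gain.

Series: multiply transfer functions. G_eq = 6/(s+1) × 18/(s+9) = 108/((s+1)(s+9)). DC gain = 108/(1×9) = 12.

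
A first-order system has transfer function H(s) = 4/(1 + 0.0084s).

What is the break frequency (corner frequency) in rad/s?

Corner frequency = 1/τ = 1/0.0084 = 119.048 rad/s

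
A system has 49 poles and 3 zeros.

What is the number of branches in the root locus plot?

Root locus has n branches where n = number of poles = 49.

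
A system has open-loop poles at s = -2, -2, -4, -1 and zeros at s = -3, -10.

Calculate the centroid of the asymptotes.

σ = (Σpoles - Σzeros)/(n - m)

σ = (Σpoles - Σzeros)/(n - m) = (-9 - (-13))/(4 - 2) = 4/2 = 2.0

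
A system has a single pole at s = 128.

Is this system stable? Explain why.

Pole at s = 128 is in the right half-plane. Unstable.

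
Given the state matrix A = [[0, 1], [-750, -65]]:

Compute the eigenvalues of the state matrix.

det(A - λI) = λ² - (-65)λ + 750 = (λ - (-15))(λ - (-50)). Eigenvalues: -15, -50.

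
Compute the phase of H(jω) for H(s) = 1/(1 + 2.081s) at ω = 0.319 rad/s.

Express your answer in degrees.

Phase = -arctan(ωτ) = -arctan(0.319 × 2.081) = -33.6°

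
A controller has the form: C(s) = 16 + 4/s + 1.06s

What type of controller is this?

This is a Proportional-Integral-Derivative (PID) controller.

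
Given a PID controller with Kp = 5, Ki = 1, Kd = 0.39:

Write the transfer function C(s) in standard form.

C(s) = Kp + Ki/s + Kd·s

Substituting values: C(s) = 5 + 1/s + 0.39s = (0.39s² + 5s + 1)/s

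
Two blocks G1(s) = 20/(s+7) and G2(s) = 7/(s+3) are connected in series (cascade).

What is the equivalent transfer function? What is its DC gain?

Series: multiply transfer functions. G_eq = 20/(s+7) × 7/(s+3) = 140/((s+7)(s+3)). DC gain = 140/(7×3) = 6.6667.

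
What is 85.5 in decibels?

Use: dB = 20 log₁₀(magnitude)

dB = 20 log₁₀(85.5) = 38.6 dB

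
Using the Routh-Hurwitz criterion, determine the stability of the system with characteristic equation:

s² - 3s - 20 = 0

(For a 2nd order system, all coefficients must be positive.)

Coefficients: 1, -3, -20. b=-3, c=-20 not positive, so system is unstable.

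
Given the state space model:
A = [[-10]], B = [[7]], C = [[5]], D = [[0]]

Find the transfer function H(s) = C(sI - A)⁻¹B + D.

(sI - A)⁻¹ = 1/(s + 10). H(s) = 5 × 7/(s + 10) + 0 = 35/(s + 10).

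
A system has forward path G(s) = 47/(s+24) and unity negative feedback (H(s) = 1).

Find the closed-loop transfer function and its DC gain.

T(s) = G/(1+GH) = [47/(s+24)] / [1 + 47/(s+24)] = 47/(s+24+47) = 47/(s+71). DC gain = 47/71 = 0.6620.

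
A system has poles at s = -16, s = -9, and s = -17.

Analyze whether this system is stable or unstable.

All poles are in the left half-plane. System is stable.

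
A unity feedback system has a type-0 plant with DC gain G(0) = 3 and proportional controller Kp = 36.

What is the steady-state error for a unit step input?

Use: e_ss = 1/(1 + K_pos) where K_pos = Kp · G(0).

K_pos = Kp · G(0) = 36 × 3 = 108. e_ss = 1/(1 + 108) = 0.0092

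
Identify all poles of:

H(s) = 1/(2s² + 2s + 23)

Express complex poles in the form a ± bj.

Discriminant = 2² - 4×2×23 = 4 - 184 = -180 < 0, so the poles are a complex conjugate pair s = (-2 ± j√180)/(2×2). Real part = -2/(2×2) = -2/4 = -0.5; imaginary part = ±√180/(2×2) ≈ 3.3541. Poles: s = -0.5 ± 3.3541j.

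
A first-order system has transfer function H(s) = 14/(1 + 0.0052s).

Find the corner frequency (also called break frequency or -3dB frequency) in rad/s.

Corner frequency = 1/τ = 1/0.0052 = 192.308 rad/s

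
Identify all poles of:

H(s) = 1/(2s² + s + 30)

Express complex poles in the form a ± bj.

Discriminant = 1² - 4×2×30 = 1 - 240 = -239 < 0, so the poles are a complex conjugate pair s = (-1 ± j√239)/(2×2). Real part = -1/(2×2) = -1/4 = -0.25; imaginary part = ±√239/(2×2) ≈ 3.8649. Poles: s = -0.25 ± 3.8649j.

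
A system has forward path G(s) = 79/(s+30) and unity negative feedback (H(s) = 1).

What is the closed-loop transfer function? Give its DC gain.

T(s) = G/(1+GH) = [79/(s+30)] / [1 + 79/(s+30)] = 79/(s+30+79) = 79/(s+109). DC gain = 79/109 = 0.7248.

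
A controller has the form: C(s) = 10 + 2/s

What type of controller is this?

This is a Proportional-Integral (PI) controller.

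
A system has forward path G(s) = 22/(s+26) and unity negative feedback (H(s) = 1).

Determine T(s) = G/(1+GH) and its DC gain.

T(s) = G/(1+GH) = [22/(s+26)] / [1 + 22/(s+26)] = 22/(s+26+22) = 22/(s+48). DC gain = 22/48 = 0.4583.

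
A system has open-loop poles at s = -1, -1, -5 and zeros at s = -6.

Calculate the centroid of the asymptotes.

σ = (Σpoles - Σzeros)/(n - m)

σ = (Σpoles - Σzeros)/(n - m) = (-7 - (-6))/(3 - 1) = -1/2 = -0.5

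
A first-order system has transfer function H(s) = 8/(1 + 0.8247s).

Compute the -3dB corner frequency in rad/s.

Corner frequency = 1/τ = 1/0.8247 = 1.213 rad/s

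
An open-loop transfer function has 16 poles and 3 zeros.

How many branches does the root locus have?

Root locus has n branches where n = number of poles = 16.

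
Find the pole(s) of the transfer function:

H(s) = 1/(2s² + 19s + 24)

Discriminant = 19² - 4×2×24 = 361 - 192 = 169 > 0, so two distinct real poles. Using quadratic formula: s = (-19 ± √169)/(2×2) = (-19 ± √169)/4, with √169 = 13. s₁ = -6/4 = -1.5, s₂ = -32/4 = -8. Poles: s₁ = -1.5, s₂ = -8.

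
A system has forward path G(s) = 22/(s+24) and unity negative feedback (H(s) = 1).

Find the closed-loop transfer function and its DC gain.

T(s) = G/(1+GH) = [22/(s+24)] / [1 + 22/(s+24)] = 22/(s+24+22) = 22/(s+46). DC gain = 22/46 = 0.4783.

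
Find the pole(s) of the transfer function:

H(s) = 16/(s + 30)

Pole is where denominator = 0: s + 30 = 0, so s = -30.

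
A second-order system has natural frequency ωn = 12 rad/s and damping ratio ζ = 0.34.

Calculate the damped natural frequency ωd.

ωd = ωn√(1 - ζ²) = 12√(1 - 0.34²) = 11.29 rad/s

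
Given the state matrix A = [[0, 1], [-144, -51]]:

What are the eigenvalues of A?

det(A - λI) = λ² - (-51)λ + 144 = (λ - (-3))(λ - (-48)). Eigenvalues: -3, -48.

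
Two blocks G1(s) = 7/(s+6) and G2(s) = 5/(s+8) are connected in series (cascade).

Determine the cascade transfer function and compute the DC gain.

Series: multiply transfer functions. G_eq = 7/(s+6) × 5/(s+8) = 35/((s+6)(s+8)). DC gain = 35/(6×8) = 0.7292.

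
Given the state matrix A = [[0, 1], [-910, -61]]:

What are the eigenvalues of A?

det(A - λI) = λ² - (-61)λ + 910 = (λ - (-35))(λ - (-26)). Eigenvalues: -35, -26.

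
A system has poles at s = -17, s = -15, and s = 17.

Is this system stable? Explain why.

Pole(s) at s = 17 are not in the left half-plane. System is unstable.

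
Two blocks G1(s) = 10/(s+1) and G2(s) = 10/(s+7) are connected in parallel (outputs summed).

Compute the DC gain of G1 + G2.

Parallel: G_eq = G1 + G2. DC gain = G1(0) + G2(0) = 10/1 + 10/7 = 10 + 1.4286 = 11.4286.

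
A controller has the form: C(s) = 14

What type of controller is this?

This is a Proportional (P) controller.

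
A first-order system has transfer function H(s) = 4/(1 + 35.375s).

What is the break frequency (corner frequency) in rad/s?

Corner frequency = 1/τ = 1/35.375 = 0.028 rad/s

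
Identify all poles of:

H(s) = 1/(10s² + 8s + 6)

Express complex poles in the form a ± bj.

Discriminant = 8² - 4×10×6 = 64 - 240 = -176 < 0, so the poles are a complex conjugate pair s = (-8 ± j√176)/(2×10). Real part = -8/(2×10) = -8/20 = -0.4; imaginary part = ±√176/(2×10) ≈ 0.6633. Poles: s = -0.4 ± 0.6633j.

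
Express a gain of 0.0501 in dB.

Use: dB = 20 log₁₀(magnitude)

dB = 20 log₁₀(0.0501) = -26.0 dB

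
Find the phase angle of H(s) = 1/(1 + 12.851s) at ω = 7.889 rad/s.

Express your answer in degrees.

Phase = -arctan(ωτ) = -arctan(7.889 × 12.851) = -89.4°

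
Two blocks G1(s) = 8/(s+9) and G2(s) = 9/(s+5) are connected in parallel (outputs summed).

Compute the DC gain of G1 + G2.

Parallel: G_eq = G1 + G2. DC gain = G1(0) + G2(0) = 8/9 + 9/5 = 0.8889 + 1.8 = 2.6889.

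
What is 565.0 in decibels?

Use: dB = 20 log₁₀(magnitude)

dB = 20 log₁₀(565.0) = 55.0 dB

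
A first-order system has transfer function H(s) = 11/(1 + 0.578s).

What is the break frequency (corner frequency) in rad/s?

Corner frequency = 1/τ = 1/0.578 = 1.73 rad/s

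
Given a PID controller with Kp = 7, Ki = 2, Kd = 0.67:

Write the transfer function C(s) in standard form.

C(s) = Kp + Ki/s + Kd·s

Substituting values: C(s) = 7 + 2/s + 0.67s = (0.67s² + 7s + 2)/s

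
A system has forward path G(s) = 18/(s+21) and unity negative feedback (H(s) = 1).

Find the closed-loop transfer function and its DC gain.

T(s) = G/(1+GH) = [18/(s+21)] / [1 + 18/(s+21)] = 18/(s+21+18) = 18/(s+39). DC gain = 18/39 = 0.4615.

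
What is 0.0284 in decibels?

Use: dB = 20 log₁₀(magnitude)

dB = 20 log₁₀(0.0284) = -30.9 dB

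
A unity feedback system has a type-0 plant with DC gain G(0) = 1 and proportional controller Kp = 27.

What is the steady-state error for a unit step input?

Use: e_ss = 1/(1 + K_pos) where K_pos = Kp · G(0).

K_pos = Kp · G(0) = 27 × 1 = 27. e_ss = 1/(1 + 27) = 0.0357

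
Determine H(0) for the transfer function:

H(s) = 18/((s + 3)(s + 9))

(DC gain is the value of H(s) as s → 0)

DC gain = H(0) = 18/(3 × 9) = 18/27 = 0.6667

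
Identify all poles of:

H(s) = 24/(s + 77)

Pole is where denominator = 0: s + 77 = 0, so s = -77.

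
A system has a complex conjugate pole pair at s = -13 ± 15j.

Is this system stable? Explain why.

Real part of poles is -13 (< 0, left half-plane). Stable.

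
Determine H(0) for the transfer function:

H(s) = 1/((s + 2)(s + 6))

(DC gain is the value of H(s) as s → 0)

DC gain = H(0) = 1/(2 × 6) = 1/12 = 0.0833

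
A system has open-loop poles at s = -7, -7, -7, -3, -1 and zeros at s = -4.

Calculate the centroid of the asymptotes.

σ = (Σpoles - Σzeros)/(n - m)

σ = (Σpoles - Σzeros)/(n - m) = (-25 - (-4))/(5 - 1) = -21/4 = -5.25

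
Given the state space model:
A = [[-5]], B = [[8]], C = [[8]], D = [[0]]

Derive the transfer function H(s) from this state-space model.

(sI - A)⁻¹ = 1/(s + 5). H(s) = 8 × 8/(s + 5) + 0 = 64/(s + 5).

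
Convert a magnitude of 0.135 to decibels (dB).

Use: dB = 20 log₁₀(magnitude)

dB = 20 log₁₀(0.135) = -17.4 dB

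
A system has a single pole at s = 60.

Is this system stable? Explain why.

Pole at s = 60 is in the right half-plane. Unstable.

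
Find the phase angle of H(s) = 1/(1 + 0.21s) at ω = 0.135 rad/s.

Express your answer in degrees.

Phase = -arctan(ωτ) = -arctan(0.135 × 0.21) = -1.6°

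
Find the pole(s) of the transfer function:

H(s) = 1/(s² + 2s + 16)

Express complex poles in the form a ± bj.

Discriminant = 2² - 4×1×16 = 4 - 64 = -60 < 0, so the poles are a complex conjugate pair s = (-2 ± j√60)/(2×1). Real part = -2/(2×1) = -2/2 = -1; imaginary part = ±√60/(2×1) ≈ 3.8730. Poles: s = -1 ± 3.8730j.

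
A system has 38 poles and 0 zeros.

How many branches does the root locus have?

Root locus has n branches where n = number of poles = 38.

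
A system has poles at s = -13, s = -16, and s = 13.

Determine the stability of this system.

Pole(s) at s = 13 are not in the left half-plane. System is unstable.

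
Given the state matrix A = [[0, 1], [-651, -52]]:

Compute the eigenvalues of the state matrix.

det(A - λI) = λ² - (-52)λ + 651 = (λ - (-21))(λ - (-31)). Eigenvalues: -21, -31.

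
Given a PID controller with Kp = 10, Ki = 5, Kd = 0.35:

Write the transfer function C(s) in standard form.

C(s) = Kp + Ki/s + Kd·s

Substituting values: C(s) = 10 + 5/s + 0.35s = (0.35s² + 10s + 5)/s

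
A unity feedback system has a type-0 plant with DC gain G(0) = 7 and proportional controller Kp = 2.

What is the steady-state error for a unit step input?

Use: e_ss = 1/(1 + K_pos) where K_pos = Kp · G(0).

K_pos = Kp · G(0) = 2 × 7 = 14. e_ss = 1/(1 + 14) = 0.0667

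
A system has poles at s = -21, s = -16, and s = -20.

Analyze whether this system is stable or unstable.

All poles are in the left half-plane. System is stable.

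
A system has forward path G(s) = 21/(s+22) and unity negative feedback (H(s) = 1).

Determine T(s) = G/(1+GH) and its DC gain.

T(s) = G/(1+GH) = [21/(s+22)] / [1 + 21/(s+22)] = 21/(s+22+21) = 21/(s+43). DC gain = 21/43 = 0.4884.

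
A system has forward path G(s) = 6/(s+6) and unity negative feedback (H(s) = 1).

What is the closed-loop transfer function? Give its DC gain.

T(s) = G/(1+GH) = [6/(s+6)] / [1 + 6/(s+6)] = 6/(s+6+6) = 6/(s+12). DC gain = 6/12 = 0.5.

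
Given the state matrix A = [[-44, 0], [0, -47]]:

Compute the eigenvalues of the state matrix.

For diagonal matrix, eigenvalues are diagonal entries: λ₁ = -44, λ₂ = -47.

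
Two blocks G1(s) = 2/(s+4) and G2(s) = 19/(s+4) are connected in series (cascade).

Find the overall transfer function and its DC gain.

Series: multiply transfer functions. G_eq = 2/(s+4) × 19/(s+4) = 38/((s+4)(s+4)). DC gain = 38/(4×4) = 2.375.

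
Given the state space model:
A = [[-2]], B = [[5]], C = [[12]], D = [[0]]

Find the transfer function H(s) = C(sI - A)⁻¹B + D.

(sI - A)⁻¹ = 1/(s + 2). H(s) = 12 × 5/(s + 2) + 0 = 60/(s + 2).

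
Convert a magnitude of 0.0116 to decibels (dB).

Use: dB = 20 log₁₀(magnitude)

dB = 20 log₁₀(0.0116) = -38.7 dB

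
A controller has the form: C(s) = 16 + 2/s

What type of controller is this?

This is a Proportional-Integral (PI) controller.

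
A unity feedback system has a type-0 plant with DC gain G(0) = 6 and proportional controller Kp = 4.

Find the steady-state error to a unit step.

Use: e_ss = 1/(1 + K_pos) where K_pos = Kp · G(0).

K_pos = Kp · G(0) = 4 × 6 = 24. e_ss = 1/(1 + 24) = 0.04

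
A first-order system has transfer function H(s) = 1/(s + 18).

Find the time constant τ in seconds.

For H(s) = 1/(s + 1/τ), the pole is at -1/τ = -18, so τ = 1/18 = 0.0556 s.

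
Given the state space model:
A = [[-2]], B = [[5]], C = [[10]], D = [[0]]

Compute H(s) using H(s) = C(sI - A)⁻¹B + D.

(sI - A)⁻¹ = 1/(s + 2). H(s) = 10 × 5/(s + 2) + 0 = 50/(s + 2).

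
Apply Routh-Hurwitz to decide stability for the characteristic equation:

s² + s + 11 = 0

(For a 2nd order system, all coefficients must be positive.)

Coefficients: 1, 1, 11. All positive, so system is stable.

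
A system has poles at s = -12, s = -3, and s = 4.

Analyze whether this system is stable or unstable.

Pole(s) at s = 4 are not in the left half-plane. System is unstable.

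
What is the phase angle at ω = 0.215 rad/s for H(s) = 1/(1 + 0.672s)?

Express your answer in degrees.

Phase = -arctan(ωτ) = -arctan(0.215 × 0.672) = -8.2°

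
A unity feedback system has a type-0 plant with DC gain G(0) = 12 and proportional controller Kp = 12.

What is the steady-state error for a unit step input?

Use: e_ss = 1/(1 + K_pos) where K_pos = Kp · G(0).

K_pos = Kp · G(0) = 12 × 12 = 144. e_ss = 1/(1 + 144) = 0.0069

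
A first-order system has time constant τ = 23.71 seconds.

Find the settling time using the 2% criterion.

For first-order system, 2% settling time ≈ 4τ = 4 × 23.71 = 94.84 s.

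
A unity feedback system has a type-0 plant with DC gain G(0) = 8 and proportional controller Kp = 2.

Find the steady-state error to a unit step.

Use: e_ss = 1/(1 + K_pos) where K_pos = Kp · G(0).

K_pos = Kp · G(0) = 2 × 8 = 16. e_ss = 1/(1 + 16) = 0.0588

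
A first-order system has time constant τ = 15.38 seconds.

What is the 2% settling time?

For first-order system, 2% settling time ≈ 4τ = 4 × 15.38 = 61.52 s.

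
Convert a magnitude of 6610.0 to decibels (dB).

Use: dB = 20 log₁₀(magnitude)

dB = 20 log₁₀(6610.0) = 76.4 dB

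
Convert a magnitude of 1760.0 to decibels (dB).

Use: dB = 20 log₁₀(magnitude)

dB = 20 log₁₀(1760.0) = 64.9 dB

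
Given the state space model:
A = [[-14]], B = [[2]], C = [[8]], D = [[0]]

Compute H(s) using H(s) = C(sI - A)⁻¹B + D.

(sI - A)⁻¹ = 1/(s + 14). H(s) = 8 × 2/(s + 14) + 0 = 16/(s + 14).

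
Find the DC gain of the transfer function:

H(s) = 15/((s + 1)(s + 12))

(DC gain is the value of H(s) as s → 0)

DC gain = H(0) = 15/(1 × 12) = 15/12 = 1.25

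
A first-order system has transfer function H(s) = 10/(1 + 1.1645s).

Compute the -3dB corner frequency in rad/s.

Corner frequency = 1/τ = 1/1.1645 = 0.859 rad/s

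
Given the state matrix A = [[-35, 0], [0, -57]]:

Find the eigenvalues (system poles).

For diagonal matrix, eigenvalues are diagonal entries: λ₁ = -35, λ₂ = -57.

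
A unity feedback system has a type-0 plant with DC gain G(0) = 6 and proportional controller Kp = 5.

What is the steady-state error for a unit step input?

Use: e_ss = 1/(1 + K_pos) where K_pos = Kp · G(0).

K_pos = Kp · G(0) = 5 × 6 = 30. e_ss = 1/(1 + 30) = 0.0323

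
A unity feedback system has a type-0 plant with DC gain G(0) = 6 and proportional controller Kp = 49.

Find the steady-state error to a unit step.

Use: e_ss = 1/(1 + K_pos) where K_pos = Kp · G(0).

K_pos = Kp · G(0) = 49 × 6 = 294. e_ss = 1/(1 + 294) = 0.0034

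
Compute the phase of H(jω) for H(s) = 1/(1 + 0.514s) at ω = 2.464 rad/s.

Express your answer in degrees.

Phase = -arctan(ωτ) = -arctan(2.464 × 0.514) = -51.7°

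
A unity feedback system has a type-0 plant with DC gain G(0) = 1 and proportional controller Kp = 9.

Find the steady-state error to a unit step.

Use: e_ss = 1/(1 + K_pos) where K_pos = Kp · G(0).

K_pos = Kp · G(0) = 9 × 1 = 9. e_ss = 1/(1 + 9) = 0.1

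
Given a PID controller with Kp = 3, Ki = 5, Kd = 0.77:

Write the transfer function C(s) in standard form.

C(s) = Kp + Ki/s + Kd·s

Substituting values: C(s) = 3 + 5/s + 0.77s = (0.77s² + 3s + 5)/s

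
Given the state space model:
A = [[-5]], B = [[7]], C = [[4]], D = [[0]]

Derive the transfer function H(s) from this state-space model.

(sI - A)⁻¹ = 1/(s + 5). H(s) = 4 × 7/(s + 5) + 0 = 28/(s + 5).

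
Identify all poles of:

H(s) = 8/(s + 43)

Pole is where denominator = 0: s + 43 = 0, so s = -43.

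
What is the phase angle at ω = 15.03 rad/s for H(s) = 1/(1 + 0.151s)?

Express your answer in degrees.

Phase = -arctan(ωτ) = -arctan(15.03 × 0.151) = -66.2°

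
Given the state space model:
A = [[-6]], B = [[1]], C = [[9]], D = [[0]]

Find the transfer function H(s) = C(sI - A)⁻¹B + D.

(sI - A)⁻¹ = 1/(s + 6). H(s) = 9 × 1/(s + 6) + 0 = 9/(s + 6).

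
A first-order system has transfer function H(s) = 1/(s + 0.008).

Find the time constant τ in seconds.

For H(s) = 1/(s + 1/τ), the pole is at -1/τ = -0.008, so τ = 1/0.008 = 125 s.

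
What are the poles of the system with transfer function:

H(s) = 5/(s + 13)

Pole is where denominator = 0: s + 13 = 0, so s = -13.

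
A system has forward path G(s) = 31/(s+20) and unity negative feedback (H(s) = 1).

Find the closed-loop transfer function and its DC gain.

T(s) = G/(1+GH) = [31/(s+20)] / [1 + 31/(s+20)] = 31/(s+20+31) = 31/(s+51). DC gain = 31/51 = 0.6078.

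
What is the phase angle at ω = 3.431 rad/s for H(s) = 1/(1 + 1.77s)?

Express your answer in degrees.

Phase = -arctan(ωτ) = -arctan(3.431 × 1.77) = -80.6°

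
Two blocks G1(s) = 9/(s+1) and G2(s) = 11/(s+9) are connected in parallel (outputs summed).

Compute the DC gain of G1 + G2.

Parallel: G_eq = G1 + G2. DC gain = G1(0) + G2(0) = 9/1 + 11/9 = 9 + 1.2222 = 10.2222.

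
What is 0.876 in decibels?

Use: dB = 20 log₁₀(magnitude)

dB = 20 log₁₀(0.876) = -1.1 dB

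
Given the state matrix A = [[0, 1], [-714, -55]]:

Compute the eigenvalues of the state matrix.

det(A - λI) = λ² - (-55)λ + 714 = (λ - (-34))(λ - (-21)). Eigenvalues: -34, -21.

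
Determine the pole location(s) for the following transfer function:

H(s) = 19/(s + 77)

Pole is where denominator = 0: s + 77 = 0, so s = -77.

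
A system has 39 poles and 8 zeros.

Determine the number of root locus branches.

Root locus has n branches where n = number of poles = 39.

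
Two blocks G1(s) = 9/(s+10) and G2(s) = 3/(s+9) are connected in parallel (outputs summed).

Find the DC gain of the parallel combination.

Parallel: G_eq = G1 + G2. DC gain = G1(0) + G2(0) = 9/10 + 3/9 = 0.9 + 0.3333 = 1.2333.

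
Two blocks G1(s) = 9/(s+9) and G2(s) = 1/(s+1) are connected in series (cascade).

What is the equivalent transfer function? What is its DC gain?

Series: multiply transfer functions. G_eq = 9/(s+9) × 1/(s+1) = 9/((s+9)(s+1)). DC gain = 9/(9×1) = 1.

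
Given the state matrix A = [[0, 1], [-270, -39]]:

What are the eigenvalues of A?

det(A - λI) = λ² - (-39)λ + 270 = (λ - (-30))(λ - (-9)). Eigenvalues: -30, -9.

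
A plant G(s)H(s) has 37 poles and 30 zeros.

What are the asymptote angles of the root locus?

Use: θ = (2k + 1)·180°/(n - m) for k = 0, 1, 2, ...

n - m = 37 - 30 = 7. Angles: θk = (2k + 1)·180°/7 = 25.71°, 77.14°, 128.57°, 180°, 231.43°, 282.86°, 334.29°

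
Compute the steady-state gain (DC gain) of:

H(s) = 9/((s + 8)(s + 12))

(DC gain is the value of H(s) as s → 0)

DC gain = H(0) = 9/(8 × 12) = 9/96 = 0.09375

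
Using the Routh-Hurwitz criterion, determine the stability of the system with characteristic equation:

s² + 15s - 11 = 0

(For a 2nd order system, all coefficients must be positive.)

Coefficients: 1, 15, -11. c=-11 not positive, so system is unstable.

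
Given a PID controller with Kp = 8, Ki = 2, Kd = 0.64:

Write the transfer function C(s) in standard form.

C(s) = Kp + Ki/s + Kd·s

Substituting values: C(s) = 8 + 2/s + 0.64s = (0.64s² + 8s + 2)/s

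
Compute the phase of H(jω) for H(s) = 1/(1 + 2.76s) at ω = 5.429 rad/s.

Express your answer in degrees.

Phase = -arctan(ωτ) = -arctan(5.429 × 2.76) = -86.2°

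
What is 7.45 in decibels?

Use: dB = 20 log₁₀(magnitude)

dB = 20 log₁₀(7.45) = 17.4 dB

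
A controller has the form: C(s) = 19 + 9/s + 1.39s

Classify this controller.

This is a Proportional-Integral-Derivative (PID) controller.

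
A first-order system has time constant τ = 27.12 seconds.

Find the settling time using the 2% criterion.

For first-order system, 2% settling time ≈ 4τ = 4 × 27.12 = 108.48 s.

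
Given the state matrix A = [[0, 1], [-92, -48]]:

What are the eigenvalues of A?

det(A - λI) = λ² - (-48)λ + 92 = (λ - (-46))(λ - (-2)). Eigenvalues: -46, -2.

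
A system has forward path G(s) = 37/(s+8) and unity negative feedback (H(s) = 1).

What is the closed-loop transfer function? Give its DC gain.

T(s) = G/(1+GH) = [37/(s+8)] / [1 + 37/(s+8)] = 37/(s+8+37) = 37/(s+45). DC gain = 37/45 = 0.8222.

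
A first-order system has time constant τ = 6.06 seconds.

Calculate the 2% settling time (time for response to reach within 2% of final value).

For first-order system, 2% settling time ≈ 4τ = 4 × 6.06 = 24.24 s.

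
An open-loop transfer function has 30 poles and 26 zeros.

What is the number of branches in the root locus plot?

Root locus has n branches where n = number of poles = 30.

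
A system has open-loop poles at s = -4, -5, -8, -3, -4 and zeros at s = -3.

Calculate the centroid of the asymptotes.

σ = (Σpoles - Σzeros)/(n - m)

σ = (Σpoles - Σzeros)/(n - m) = (-24 - (-3))/(5 - 1) = -21/4 = -5.25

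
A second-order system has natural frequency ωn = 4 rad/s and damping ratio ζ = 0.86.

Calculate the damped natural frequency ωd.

ωd = ωn√(1 - ζ²) = 4√(1 - 0.86²) = 2.04 rad/s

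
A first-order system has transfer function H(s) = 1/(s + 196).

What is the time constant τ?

For H(s) = 1/(s + 1/τ), the pole is at -1/τ = -196, so τ = 1/196 = 0.0051 s.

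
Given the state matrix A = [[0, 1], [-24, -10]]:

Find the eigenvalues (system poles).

det(A - λI) = λ² - (-10)λ + 24 = (λ - (-6))(λ - (-4)). Eigenvalues: -6, -4.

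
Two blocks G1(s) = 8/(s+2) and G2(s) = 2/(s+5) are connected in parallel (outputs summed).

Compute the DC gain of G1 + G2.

Parallel: G_eq = G1 + G2. DC gain = G1(0) + G2(0) = 8/2 + 2/5 = 4 + 0.4 = 4.4.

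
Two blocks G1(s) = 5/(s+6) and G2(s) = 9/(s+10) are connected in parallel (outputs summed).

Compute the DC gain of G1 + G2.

Parallel: G_eq = G1 + G2. DC gain = G1(0) + G2(0) = 5/6 + 9/10 = 0.8333 + 0.9 = 1.7333.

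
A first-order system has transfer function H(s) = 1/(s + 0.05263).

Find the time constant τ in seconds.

For H(s) = 1/(s + 1/τ), the pole is at -1/τ = -0.05263, so τ = 1/0.05263 = 19 s.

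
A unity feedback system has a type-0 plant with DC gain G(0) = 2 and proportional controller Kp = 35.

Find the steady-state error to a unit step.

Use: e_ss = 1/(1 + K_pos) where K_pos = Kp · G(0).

K_pos = Kp · G(0) = 35 × 2 = 70. e_ss = 1/(1 + 70) = 0.0141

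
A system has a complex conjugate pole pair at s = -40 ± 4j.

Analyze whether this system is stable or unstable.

Real part of poles is -40 (< 0, left half-plane). Stable.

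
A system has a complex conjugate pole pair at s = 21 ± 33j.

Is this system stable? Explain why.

Real part of poles is 21 (> 0, right half-plane). Unstable.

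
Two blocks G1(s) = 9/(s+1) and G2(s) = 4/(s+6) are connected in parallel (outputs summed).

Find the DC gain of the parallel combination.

Parallel: G_eq = G1 + G2. DC gain = G1(0) + G2(0) = 9/1 + 4/6 = 9 + 0.6667 = 9.6667.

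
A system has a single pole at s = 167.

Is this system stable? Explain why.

Pole at s = 167 is in the right half-plane. Unstable.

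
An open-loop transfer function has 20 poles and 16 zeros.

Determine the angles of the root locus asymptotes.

n - m = 20 - 16 = 4. Angles: θk = (2k + 1)·180°/4 = 45°, 135°, 225°, 315°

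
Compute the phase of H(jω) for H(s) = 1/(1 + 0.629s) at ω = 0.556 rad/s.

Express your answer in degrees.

Phase = -arctan(ωτ) = -arctan(0.556 × 0.629) = -19.3°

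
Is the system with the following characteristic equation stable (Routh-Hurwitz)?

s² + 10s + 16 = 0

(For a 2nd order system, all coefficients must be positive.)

Coefficients: 1, 10, 16. All positive, so system is stable.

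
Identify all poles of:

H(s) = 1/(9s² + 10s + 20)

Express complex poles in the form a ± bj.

Discriminant = 10² - 4×9×20 = 100 - 720 = -620 < 0, so the poles are a complex conjugate pair s = (-10 ± j√620)/(2×9). Real part = -10/(2×9) = -10/18 ≈ -0.5556; imaginary part = ±√620/(2×9) ≈ 1.3833. Poles: s = -0.5556 ± 1.3833j.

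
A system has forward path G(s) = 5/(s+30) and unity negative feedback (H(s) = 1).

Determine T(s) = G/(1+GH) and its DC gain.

T(s) = G/(1+GH) = [5/(s+30)] / [1 + 5/(s+30)] = 5/(s+30+5) = 5/(s+35). DC gain = 5/35 = 0.1429.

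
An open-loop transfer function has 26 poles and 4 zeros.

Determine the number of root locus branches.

Root locus has n branches where n = number of poles = 26.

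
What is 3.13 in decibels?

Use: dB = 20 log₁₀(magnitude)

dB = 20 log₁₀(3.13) = 9.9 dB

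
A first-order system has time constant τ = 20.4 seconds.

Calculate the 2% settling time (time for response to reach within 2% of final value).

For first-order system, 2% settling time ≈ 4τ = 4 × 20.4 = 81.6 s.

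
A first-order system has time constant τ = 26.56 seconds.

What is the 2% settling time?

For first-order system, 2% settling time ≈ 4τ = 4 × 26.56 = 106.24 s.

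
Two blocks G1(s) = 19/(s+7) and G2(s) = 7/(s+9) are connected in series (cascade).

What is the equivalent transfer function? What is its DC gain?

Series: multiply transfer functions. G_eq = 19/(s+7) × 7/(s+9) = 133/((s+7)(s+9)). DC gain = 133/(7×9) = 2.1111.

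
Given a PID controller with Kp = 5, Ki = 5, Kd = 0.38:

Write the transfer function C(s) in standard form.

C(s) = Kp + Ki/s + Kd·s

Substituting values: C(s) = 5 + 5/s + 0.38s = (0.38s² + 5s + 5)/s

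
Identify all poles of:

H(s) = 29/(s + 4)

Pole is where denominator = 0: s + 4 = 0, so s = -4.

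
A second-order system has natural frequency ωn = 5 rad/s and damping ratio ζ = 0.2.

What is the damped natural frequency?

ωd = ωn√(1 - ζ²) = 5√(1 - 0.2²) = 4.9 rad/s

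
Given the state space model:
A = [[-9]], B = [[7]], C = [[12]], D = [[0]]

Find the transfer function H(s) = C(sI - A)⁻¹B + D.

(sI - A)⁻¹ = 1/(s + 9). H(s) = 12 × 7/(s + 9) + 0 = 84/(s + 9).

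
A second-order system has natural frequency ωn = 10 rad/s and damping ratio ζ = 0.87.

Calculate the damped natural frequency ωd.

ωd = ωn√(1 - ζ²) = 10√(1 - 0.87²) = 4.93 rad/s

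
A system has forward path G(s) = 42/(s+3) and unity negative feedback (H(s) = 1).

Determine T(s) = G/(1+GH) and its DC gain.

T(s) = G/(1+GH) = [42/(s+3)] / [1 + 42/(s+3)] = 42/(s+3+42) = 42/(s+45). DC gain = 42/45 = 0.9333.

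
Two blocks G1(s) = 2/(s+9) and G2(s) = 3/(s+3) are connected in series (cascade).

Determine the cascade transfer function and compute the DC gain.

Series: multiply transfer functions. G_eq = 2/(s+9) × 3/(s+3) = 6/((s+9)(s+3)). DC gain = 6/(9×3) = 0.2222.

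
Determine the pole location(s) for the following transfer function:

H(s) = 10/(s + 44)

Pole is where denominator = 0: s + 44 = 0, so s = -44.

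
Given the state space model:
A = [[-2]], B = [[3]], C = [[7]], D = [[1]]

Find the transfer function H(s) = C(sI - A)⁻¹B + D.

(sI - A)⁻¹ = 1/(s + 2). H(s) = 7×3/(s + 2) + 1 = (s + 23)/(s + 2).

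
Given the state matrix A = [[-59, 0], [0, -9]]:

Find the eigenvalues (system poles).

For diagonal matrix, eigenvalues are diagonal entries: λ₁ = -59, λ₂ = -9.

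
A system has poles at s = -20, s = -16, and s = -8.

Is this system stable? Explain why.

All poles are in the left half-plane. System is stable.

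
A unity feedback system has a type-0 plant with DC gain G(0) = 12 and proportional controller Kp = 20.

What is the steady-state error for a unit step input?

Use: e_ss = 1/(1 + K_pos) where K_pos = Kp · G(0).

K_pos = Kp · G(0) = 20 × 12 = 240. e_ss = 1/(1 + 240) = 0.0041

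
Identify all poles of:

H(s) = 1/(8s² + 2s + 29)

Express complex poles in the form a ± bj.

Discriminant = 2² - 4×8×29 = 4 - 928 = -924 < 0, so the poles are a complex conjugate pair s = (-2 ± j√924)/(2×8). Real part = -2/(2×8) = -2/16 = -0.125; imaginary part = ±√924/(2×8) ≈ 1.8998. Poles: s = -0.125 ± 1.8998j.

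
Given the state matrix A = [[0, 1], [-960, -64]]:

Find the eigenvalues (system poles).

det(A - λI) = λ² - (-64)λ + 960 = (λ - (-40))(λ - (-24)). Eigenvalues: -40, -24.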